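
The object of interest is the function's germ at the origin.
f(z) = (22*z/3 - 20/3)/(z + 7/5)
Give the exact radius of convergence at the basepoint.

The radius of convergence is 7/5.

Denominator factor (z + 7/5): pole of order 1 at -7/5, modulus 7/5.
The radius of convergence is the smallest modulus among the singular points: 7/5.


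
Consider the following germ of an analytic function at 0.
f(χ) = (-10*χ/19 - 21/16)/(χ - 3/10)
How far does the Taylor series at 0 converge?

The radius of convergence is 3/10.

Denominator factor (χ - 3/10): pole of order 1 at 3/10, modulus 3/10.
The radius of convergence is the smallest modulus among the singular points: 3/10.


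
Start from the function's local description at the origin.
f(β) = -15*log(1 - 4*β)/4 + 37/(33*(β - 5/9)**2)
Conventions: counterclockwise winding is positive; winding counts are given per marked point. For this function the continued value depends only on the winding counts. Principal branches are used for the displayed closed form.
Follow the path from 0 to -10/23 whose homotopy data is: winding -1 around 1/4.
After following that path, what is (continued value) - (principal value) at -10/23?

The rational part is single-valued and drops out of the difference; each branch term changes only by its own monodromy.
(-15/4)*log(1 - β/(1/4)): each positive loop around 1/4 adds 2*pi*i to the log, so winding -1 contributes (-15/4)*(-1)*2*pi*i = (15/2)*pi*i.
Summing the contributions at β = -10/23 gives (15/2)*pi*i.

Continued minus principal equals (15/2)*pi*i.


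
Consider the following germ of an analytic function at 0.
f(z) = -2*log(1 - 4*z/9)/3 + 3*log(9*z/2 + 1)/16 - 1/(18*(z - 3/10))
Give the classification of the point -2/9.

The point is a logarithmic branch point.

The term (3/16)*log(1 - z/(-2/9)) has argument 1 - -2/9/(-2/9) = 0 at -2/9: a logarithmic (infinitely-sheeted) branch point; the remaining terms are analytic or single-valued there.


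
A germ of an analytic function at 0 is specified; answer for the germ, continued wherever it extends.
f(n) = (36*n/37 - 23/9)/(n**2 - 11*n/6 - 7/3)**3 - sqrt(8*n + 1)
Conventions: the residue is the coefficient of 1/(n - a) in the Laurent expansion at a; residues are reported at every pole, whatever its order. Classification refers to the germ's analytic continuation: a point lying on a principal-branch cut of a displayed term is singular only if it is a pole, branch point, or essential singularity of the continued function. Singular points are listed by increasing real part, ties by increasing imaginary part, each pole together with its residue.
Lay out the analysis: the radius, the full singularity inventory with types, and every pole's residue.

Radius of convergence at 0: 1/8.
At 11/12 - (1/12)*sqrt(457): a pole of order 3; residue (2871936/3531427741)*sqrt(457).
At -1/8: an algebraic (square-root) branch point.
At 11/12 + (1/12)*sqrt(457): a pole of order 3; residue -(2871936/3531427741)*sqrt(457).

Denominator factor (n**2 - 11*n/6 - 7/3)^3: discriminant 457/36, real irrational roots 11/12 + (1/12)*sqrt(457) and 11/12 - (1/12)*sqrt(457); poles of order 3, moduli 11/12 + (1/12)*sqrt(457) and -11/12 + (1/12)*sqrt(457).
Branch term (-1)*sqrt(1 - n/(-1/8)): its argument vanishes at n = -1/8, a square-root branch point, modulus 1/8.
The radius of convergence is the smallest modulus among the singular points: 1/8.
The branch term is analytic at 11/12 - (1/12)*sqrt(457) and contributes nothing to the residue; only the rational part matters.
The factor n**2 - 11*n/6 - 7/3 splits as (n - a)(n - a') with a = 11/12 - (1/12)*sqrt(457), a' = 11/12 + (1/12)*sqrt(457). At the order-3 pole a set g(n) = (n - a)^3*(rational part) = [36*n/37 - 23/9] / (n - a')^3.
Order-3 pole: residue = g''(a)/2; g''(11/12 - (1/12)*sqrt(457)) = (5743872/3531427741)*sqrt(457), so the residue is (2871936/3531427741)*sqrt(457).
The branch term is analytic at 11/12 + (1/12)*sqrt(457) and contributes nothing to the residue; only the rational part matters.
The factor n**2 - 11*n/6 - 7/3 splits as (n - a)(n - a') with a = 11/12 + (1/12)*sqrt(457), a' = 11/12 - (1/12)*sqrt(457). At the order-3 pole a set g(n) = (n - a)^3*(rational part) = [36*n/37 - 23/9] / (n - a')^3.
Order-3 pole: residue = g''(a)/2; g''(11/12 + (1/12)*sqrt(457)) = -(5743872/3531427741)*sqrt(457), so the residue is -(2871936/3531427741)*sqrt(457).
List the singular points by increasing real part (a conjugate pair: the negative imaginary part first).


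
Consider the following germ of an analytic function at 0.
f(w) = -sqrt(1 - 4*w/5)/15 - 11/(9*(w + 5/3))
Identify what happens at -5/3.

The point is a pole of order 1.

The denominator factor w + 5/3 vanishes at -5/3 and appears to the power 1; the numerator there equals -11/9, nonzero, and no other factor vanishes.
The branch terms are analytic at this point.
Hence a pole whose order is the multiplicity, 1.


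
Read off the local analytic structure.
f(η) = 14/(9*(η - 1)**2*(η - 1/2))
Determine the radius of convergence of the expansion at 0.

The radius of convergence is 1/2.

Denominator factor (η - 1)^2: pole of order 2 at 1, modulus 1.
Denominator factor (η - 1/2): pole of order 1 at 1/2, modulus 1/2.
The radius of convergence is the smallest modulus among the singular points: 1/2.


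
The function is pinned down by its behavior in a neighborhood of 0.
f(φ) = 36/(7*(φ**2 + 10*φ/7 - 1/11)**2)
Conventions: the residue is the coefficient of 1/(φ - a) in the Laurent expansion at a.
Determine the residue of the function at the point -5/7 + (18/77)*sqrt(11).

The factor φ**2 + 10*φ/7 - 1/11 splits as (φ - a)(φ - a') with a = -5/7 + (18/77)*sqrt(11), a' = -5/7 - (18/77)*sqrt(11). At the order-2 pole a set g(φ) = (φ - a)^2*f(φ) = [36/7] / (φ - a')^2.
Order-2 pole: residue = g'(a); g'(-5/7 + (18/77)*sqrt(11)) = -(539/648)*sqrt(11), so the residue is -(539/648)*sqrt(11).

The residue is -(539/648)*sqrt(11).


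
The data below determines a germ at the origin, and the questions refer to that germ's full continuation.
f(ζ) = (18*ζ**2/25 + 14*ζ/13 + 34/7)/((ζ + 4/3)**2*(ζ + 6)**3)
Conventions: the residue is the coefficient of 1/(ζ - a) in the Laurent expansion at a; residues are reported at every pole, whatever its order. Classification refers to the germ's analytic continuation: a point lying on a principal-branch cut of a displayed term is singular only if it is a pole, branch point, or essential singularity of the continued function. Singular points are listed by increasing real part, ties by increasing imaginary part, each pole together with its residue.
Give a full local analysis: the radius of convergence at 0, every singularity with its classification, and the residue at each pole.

Radius of convergence at 0: 4/3.
At -6: a pole of order 3; residue 25569/672280.
At -4/3: a pole of order 2; residue -25569/672280.

Denominator factor (ζ + 4/3)^2: pole of order 2 at -4/3, modulus 4/3.
Denominator factor (ζ + 6)^3: pole of order 3 at -6, modulus 6.
The radius of convergence is the smallest modulus among the singular points: 4/3.
At the order-3 pole -6 set g(ζ) = (ζ - (-6))^3*f(ζ) = (18*ζ**2/25 + 14*ζ/13 + 34/7)/(ζ + 4/3)**2.
Order-3 pole: residue = g''(a)/2; g''(-6) = 25569/336140, so the residue is 25569/672280.
At the order-2 pole -4/3 set g(ζ) = (ζ - (-4/3))^2*f(ζ) = (18*ζ**2/25 + 14*ζ/13 + 34/7)/(ζ + 6)**3.
Order-2 pole: residue = g'(a); g'(-4/3) = -25569/672280, so the residue is -25569/672280.
List the singular points by increasing real part (a conjugate pair: the negative imaginary part first).


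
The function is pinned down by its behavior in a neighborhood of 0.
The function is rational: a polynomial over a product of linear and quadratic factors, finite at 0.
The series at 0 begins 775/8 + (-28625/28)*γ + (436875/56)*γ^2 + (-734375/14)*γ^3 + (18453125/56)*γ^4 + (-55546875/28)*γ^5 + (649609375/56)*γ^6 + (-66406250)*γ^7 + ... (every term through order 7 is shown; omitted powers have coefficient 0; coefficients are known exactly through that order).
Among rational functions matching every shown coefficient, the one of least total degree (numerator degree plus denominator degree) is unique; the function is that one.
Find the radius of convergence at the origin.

The radius of convergence is 1/5.

No rational of total degree below 3 reproduces all 8 coefficients; solving the [1/2] Pade equations on them gives f(γ) = (31/8 - 15*γ/7)/(γ + 1/5)**2, whose expansion matches every shown term.
Denominator factor (γ + 1/5)^2: pole of order 2 at -1/5, modulus 1/5.
The radius of convergence is the smallest modulus among the singular points: 1/5.


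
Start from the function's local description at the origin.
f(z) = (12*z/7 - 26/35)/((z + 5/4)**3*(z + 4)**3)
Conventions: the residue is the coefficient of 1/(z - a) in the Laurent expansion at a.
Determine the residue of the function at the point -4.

At the order-3 pole -4 set g(z) = (z - (-4))^3*f(z) = (12*z/7 - 26/35)/(z + 5/4)**3.
Order-3 pole: residue = g''(a)/2; g''(-4) = 2254848/5636785, so the residue is 1127424/5636785.

The residue is 1127424/5636785.


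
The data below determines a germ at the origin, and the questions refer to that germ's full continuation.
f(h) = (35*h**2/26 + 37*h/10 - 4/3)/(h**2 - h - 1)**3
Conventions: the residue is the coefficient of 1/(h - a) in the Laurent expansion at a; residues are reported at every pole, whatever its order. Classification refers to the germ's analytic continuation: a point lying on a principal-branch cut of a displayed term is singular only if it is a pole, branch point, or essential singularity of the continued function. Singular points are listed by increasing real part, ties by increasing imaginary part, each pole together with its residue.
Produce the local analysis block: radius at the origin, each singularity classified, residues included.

Radius of convergence at 0: -1/2 + (1/2)*sqrt(5).
At 1/2 - (1/2)*sqrt(5): a pole of order 3; residue -(114/8125)*sqrt(5).
At 1/2 + (1/2)*sqrt(5): a pole of order 3; residue (114/8125)*sqrt(5).

Denominator factor (h**2 - h - 1)^3: discriminant 5, real irrational roots 1/2 + (1/2)*sqrt(5) and 1/2 - (1/2)*sqrt(5); poles of order 3, moduli 1/2 + (1/2)*sqrt(5) and -1/2 + (1/2)*sqrt(5).
The radius of convergence is the smallest modulus among the singular points: -1/2 + (1/2)*sqrt(5).
The factor h**2 - h - 1 splits as (h - a)(h - a') with a = 1/2 - (1/2)*sqrt(5), a' = 1/2 + (1/2)*sqrt(5). At the order-3 pole a set g(h) = (h - a)^3*f(h) = [35*h**2/26 + 37*h/10 - 4/3] / (h - a')^3.
Order-3 pole: residue = g''(a)/2; g''(1/2 - (1/2)*sqrt(5)) = -(228/8125)*sqrt(5), so the residue is -(114/8125)*sqrt(5).
The factor h**2 - h - 1 splits as (h - a)(h - a') with a = 1/2 + (1/2)*sqrt(5), a' = 1/2 - (1/2)*sqrt(5). At the order-3 pole a set g(h) = (h - a)^3*f(h) = [35*h**2/26 + 37*h/10 - 4/3] / (h - a')^3.
Order-3 pole: residue = g''(a)/2; g''(1/2 + (1/2)*sqrt(5)) = (228/8125)*sqrt(5), so the residue is (114/8125)*sqrt(5).
List the singular points by increasing real part (a conjugate pair: the negative imaginary part first).


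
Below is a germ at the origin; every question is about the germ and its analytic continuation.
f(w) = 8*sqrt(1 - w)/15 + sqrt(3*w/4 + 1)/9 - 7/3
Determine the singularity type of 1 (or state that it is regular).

The term (8/15)*sqrt(1 - w/(1)) has argument 1 - 1/(1) = 0 at 1: a square-root (algebraic, two-sheeted) branch point; the remaining terms are analytic or single-valued there.

The point is an algebraic (square-root) branch point.


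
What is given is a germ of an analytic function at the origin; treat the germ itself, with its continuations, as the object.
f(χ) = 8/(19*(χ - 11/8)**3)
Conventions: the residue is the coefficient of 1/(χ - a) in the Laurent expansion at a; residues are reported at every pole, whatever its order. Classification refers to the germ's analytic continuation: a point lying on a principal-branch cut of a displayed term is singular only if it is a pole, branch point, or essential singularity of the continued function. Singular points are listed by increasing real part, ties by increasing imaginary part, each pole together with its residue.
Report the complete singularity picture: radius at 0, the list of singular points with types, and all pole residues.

Denominator factor (χ - 11/8)^3: pole of order 3 at 11/8, modulus 11/8.
The radius of convergence is the smallest modulus among the singular points: 11/8.
At the order-3 pole 11/8 set g(χ) = (χ - (11/8))^3*f(χ) = 8/19.
Order-3 pole: residue = g''(a)/2; g''(11/8) = 0, so the residue is 0.

Radius of convergence at 0: 11/8.
At 11/8: a pole of order 3; residue 0.


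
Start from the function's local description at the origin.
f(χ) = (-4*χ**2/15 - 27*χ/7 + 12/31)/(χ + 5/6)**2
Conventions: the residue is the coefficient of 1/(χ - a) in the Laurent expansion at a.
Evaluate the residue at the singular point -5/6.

At the order-2 pole -5/6 set g(χ) = (χ - (-5/6))^2*f(χ) = -4*χ**2/15 - 27*χ/7 + 12/31.
Order-2 pole: residue = g'(a); g'(-5/6) = -215/63, so the residue is -215/63.

The residue is -215/63.


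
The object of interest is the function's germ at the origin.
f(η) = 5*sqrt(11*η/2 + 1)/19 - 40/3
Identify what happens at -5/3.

There is no denominator, hence no pole anywhere.
Branch term sqrt(1 - η/(-2/11)): argument at -5/3 is -49/6, nonzero, so -5/3 is not its branch point (a point on a principal cut is still regular for the continued germ).
So the germ continues analytically to -5/3.

The point is a regular point.


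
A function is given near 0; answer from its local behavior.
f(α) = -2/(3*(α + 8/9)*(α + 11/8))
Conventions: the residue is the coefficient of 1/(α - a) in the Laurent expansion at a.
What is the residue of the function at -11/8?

The residue is 48/35.

At the order-1 pole -11/8 set g(α) = (α - (-11/8))*f(α) = -2/(3*(α + 8/9)).
Simple pole: residue = g(a) at a = -11/8, which is 48/35.


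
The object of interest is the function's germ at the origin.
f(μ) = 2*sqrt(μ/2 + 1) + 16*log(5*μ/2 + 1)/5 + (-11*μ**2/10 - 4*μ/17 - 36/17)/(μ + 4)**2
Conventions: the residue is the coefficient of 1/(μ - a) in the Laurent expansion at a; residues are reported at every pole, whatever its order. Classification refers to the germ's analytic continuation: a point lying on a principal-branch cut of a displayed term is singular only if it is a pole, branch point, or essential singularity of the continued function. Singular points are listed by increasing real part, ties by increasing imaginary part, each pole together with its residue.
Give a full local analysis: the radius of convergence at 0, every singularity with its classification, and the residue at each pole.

Denominator factor (μ + 4)^2: pole of order 2 at -4, modulus 4.
Branch term (16/5)*log(1 - μ/(-2/5)): its argument vanishes at μ = -2/5, a logarithmic branch point, modulus 2/5.
Branch term (2)*sqrt(1 - μ/(-2)): its argument vanishes at μ = -2, a square-root branch point, modulus 2.
The radius of convergence is the smallest modulus among the singular points: 2/5.
The branch terms are analytic at -4 and contribute nothing to the residue; only the rational part matters.
At the order-2 pole -4 set g(μ) = (μ - (-4))^2*(rational part) = -11*μ**2/10 - 4*μ/17 - 36/17.
Order-2 pole: residue = g'(a); g'(-4) = 728/85, so the residue is 728/85.
List the singular points by increasing real part (a conjugate pair: the negative imaginary part first).

Radius of convergence at 0: 2/5.
At -4: a pole of order 2; residue 728/85.
At -2: an algebraic (square-root) branch point.
At -2/5: a logarithmic branch point.


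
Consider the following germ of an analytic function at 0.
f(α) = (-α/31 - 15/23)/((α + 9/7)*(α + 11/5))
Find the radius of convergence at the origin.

The radius of convergence is 9/7.

Denominator factor (α + 11/5): pole of order 1 at -11/5, modulus 11/5.
Denominator factor (α + 9/7): pole of order 1 at -9/7, modulus 9/7.
The radius of convergence is the smallest modulus among the singular points: 9/7.


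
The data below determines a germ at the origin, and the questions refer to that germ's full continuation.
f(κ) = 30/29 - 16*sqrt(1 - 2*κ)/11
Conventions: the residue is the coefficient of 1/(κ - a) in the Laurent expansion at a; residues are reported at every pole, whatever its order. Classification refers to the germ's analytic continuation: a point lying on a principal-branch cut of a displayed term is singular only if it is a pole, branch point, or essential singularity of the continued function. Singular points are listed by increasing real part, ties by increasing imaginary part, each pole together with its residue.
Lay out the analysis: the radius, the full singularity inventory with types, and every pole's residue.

Branch term (-16/11)*sqrt(1 - κ/(1/2)): its argument vanishes at κ = 1/2, a square-root branch point, modulus 1/2.
The radius of convergence is the smallest modulus among the singular points: 1/2.

Radius of convergence at 0: 1/2.
At 1/2: an algebraic (square-root) branch point.


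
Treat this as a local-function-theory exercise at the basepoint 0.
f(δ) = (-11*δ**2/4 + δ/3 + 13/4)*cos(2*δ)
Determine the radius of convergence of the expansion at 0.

The factor cos(2*δ) is entire and contributes no finite singular point.
The polynomial part has no poles.
No finite singular points: the Taylor series at 0 converges everywhere.

The radius of convergence is infinite.


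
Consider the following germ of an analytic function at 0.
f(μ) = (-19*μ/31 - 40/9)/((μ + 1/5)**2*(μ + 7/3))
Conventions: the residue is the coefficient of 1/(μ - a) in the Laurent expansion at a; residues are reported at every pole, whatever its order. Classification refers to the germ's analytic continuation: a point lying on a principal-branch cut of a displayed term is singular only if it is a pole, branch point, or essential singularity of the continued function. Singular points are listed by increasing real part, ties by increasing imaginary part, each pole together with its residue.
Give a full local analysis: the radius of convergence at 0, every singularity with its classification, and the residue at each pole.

Radius of convergence at 0: 1/5.
At -7/3: a pole of order 1; residue -21025/31744.
At -1/5: a pole of order 2; residue 21025/31744.

Denominator factor (μ + 7/3): pole of order 1 at -7/3, modulus 7/3.
Denominator factor (μ + 1/5)^2: pole of order 2 at -1/5, modulus 1/5.
The radius of convergence is the smallest modulus among the singular points: 1/5.
At the order-1 pole -7/3 set g(μ) = (μ - (-7/3))*f(μ) = (-19*μ/31 - 40/9)/(μ + 1/5)**2.
Simple pole: residue = g(a) at a = -7/3, which is -21025/31744.
At the order-2 pole -1/5 set g(μ) = (μ - (-1/5))^2*f(μ) = (-19*μ/31 - 40/9)/(μ + 7/3).
Order-2 pole: residue = g'(a); g'(-1/5) = 21025/31744, so the residue is 21025/31744.
List the singular points by increasing real part (a conjugate pair: the negative imaginary part first).


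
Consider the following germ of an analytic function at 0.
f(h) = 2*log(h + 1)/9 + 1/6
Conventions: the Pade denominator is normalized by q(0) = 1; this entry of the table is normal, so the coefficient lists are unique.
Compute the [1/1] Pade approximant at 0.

Taylor coefficients needed (expand at 0): a_0 = 1/6, a_1 = 2/9, a_2 = -1/9.
Write the denominator as Q(h) = 1 + q1*h. Requiring Q*f - P = O(h^3) with deg P <= 1 kills the coefficients of h^2..h^2 in Q*f:
  h^2: a_2 + q1*a_1 = 0, i.e. -1/9 + (2/9)*q1 = 0.
Solving this linear system: q1 = 1/2.
The numerator is Q*f truncated at degree 1: P0 = a_0 = 1/6; P1 = a_1 + q1*a_0 = 11/36.

The Pade approximant has numerator coefficients [1/6, 11/36]; denominator coefficients [1, 1/2].


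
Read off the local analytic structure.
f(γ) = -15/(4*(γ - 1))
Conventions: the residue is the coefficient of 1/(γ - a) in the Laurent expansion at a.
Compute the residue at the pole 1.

At the order-1 pole 1 set g(γ) = (γ - (1))*f(γ) = -15/4.
Simple pole: residue = g(a) at a = 1, which is -15/4.

The residue is -15/4.


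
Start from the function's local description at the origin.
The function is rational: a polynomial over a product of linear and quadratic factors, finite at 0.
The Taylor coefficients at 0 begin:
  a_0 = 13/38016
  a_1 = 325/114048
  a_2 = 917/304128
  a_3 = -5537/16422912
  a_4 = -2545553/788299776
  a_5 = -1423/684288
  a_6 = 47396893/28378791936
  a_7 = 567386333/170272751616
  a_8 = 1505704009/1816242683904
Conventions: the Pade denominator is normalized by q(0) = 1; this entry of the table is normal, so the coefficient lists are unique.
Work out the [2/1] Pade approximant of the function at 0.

The Pade approximant has numerator coefficients [13/38016, 70603/24447744, 10758587/3227102208]; denominator coefficients [1, 791/7074].


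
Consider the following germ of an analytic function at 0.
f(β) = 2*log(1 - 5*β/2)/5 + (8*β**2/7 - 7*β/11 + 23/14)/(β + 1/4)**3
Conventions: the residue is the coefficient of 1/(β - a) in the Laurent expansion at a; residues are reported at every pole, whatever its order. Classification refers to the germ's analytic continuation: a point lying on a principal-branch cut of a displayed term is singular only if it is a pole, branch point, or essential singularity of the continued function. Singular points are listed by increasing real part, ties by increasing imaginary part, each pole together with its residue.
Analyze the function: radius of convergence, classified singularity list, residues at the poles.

Radius of convergence at 0: 1/4.
At -1/4: a pole of order 3; residue 8/7.
At 2/5: a logarithmic branch point.

Denominator factor (β + 1/4)^3: pole of order 3 at -1/4, modulus 1/4.
Branch term (2/5)*log(1 - β/(2/5)): its argument vanishes at β = 2/5, a logarithmic branch point, modulus 2/5.
The radius of convergence is the smallest modulus among the singular points: 1/4.
The branch term is analytic at -1/4 and contributes nothing to the residue; only the rational part matters.
At the order-3 pole -1/4 set g(β) = (β - (-1/4))^3*(rational part) = 8*β**2/7 - 7*β/11 + 23/14.
Order-3 pole: residue = g''(a)/2; g''(-1/4) = 16/7, so the residue is 8/7.
List the singular points by increasing real part (a conjugate pair: the negative imaginary part first).


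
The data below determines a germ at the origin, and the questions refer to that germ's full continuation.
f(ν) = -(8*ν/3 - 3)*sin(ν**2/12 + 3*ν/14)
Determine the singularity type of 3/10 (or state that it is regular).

There is no denominator, hence no pole anywhere.
The factor -sin(ν**2/12 + 3*ν/14) is entire.
So the germ continues analytically to 3/10.

The point is a regular point.


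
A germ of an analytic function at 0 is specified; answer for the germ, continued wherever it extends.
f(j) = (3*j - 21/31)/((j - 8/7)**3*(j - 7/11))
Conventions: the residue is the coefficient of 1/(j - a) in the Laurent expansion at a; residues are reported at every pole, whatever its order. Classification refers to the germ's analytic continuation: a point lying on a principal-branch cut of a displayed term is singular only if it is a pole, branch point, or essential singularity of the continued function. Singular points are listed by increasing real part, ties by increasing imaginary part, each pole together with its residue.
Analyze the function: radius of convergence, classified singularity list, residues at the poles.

Radius of convergence at 0: 7/11.
At 7/11: a pole of order 1; residue -5810420/612963.
At 8/7: a pole of order 3; residue 5810420/612963.

Denominator factor (j - 8/7)^3: pole of order 3 at 8/7, modulus 8/7.
Denominator factor (j - 7/11): pole of order 1 at 7/11, modulus 7/11.
The radius of convergence is the smallest modulus among the singular points: 7/11.
At the order-1 pole 7/11 set g(j) = (j - (7/11))*f(j) = (3*j - 21/31)/(j - 8/7)**3.
Simple pole: residue = g(a) at a = 7/11, which is -5810420/612963.
At the order-3 pole 8/7 set g(j) = (j - (8/7))^3*f(j) = (3*j - 21/31)/(j - 7/11).
Order-3 pole: residue = g''(a)/2; g''(8/7) = 11620840/612963, so the residue is 5810420/612963.
List the singular points by increasing real part (a conjugate pair: the negative imaginary part first).


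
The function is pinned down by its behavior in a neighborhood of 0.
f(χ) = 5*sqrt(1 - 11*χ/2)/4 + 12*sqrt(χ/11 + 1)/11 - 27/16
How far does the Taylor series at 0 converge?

The radius of convergence is 2/11.

Branch term (12/11)*sqrt(1 - χ/(-11)): its argument vanishes at χ = -11, a square-root branch point, modulus 11.
Branch term (5/4)*sqrt(1 - χ/(2/11)): its argument vanishes at χ = 2/11, a square-root branch point, modulus 2/11.
The radius of convergence is the smallest modulus among the singular points: 2/11.


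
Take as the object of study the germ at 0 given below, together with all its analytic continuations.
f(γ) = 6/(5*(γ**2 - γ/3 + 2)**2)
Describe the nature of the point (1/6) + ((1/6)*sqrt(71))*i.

The denominator factor γ**2 - γ/3 + 2 vanishes at (1/6) + ((1/6)*sqrt(71))*i and appears to the power 2; the numerator there equals 6/5, nonzero, and no other factor vanishes.
Hence a pole whose order is the multiplicity, 2.

The point is a pole of order 2.


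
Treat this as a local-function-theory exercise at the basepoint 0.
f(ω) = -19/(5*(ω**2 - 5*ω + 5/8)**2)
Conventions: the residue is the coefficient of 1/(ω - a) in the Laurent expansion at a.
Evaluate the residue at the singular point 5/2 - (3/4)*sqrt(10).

The residue is -(76/3375)*sqrt(10).

The factor ω**2 - 5*ω + 5/8 splits as (ω - a)(ω - a') with a = 5/2 - (3/4)*sqrt(10), a' = 5/2 + (3/4)*sqrt(10). At the order-2 pole a set g(ω) = (ω - a)^2*f(ω) = [-19/5] / (ω - a')^2.
Order-2 pole: residue = g'(a); g'(5/2 - (3/4)*sqrt(10)) = -(76/3375)*sqrt(10), so the residue is -(76/3375)*sqrt(10).


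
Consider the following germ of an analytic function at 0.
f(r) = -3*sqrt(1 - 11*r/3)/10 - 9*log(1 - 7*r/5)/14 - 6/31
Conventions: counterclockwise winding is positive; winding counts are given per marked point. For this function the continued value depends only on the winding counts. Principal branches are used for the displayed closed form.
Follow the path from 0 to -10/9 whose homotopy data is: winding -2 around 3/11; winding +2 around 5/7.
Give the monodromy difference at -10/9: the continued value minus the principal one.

Continued minus principal equals -(18/7)*pi*i.

The rational part is single-valued and drops out of the difference; each branch term changes only by its own monodromy.
(-3/10)*sqrt(1 - r/(3/11)): winding -2 is even, the square root returns to the same sheet, contribution 0.
(-9/14)*log(1 - r/(5/7)): each positive loop around 5/7 adds 2*pi*i to the log, so winding +2 contributes (-9/14)*(2)*2*pi*i = -(18/7)*pi*i.
Summing the contributions at r = -10/9 gives -(18/7)*pi*i.


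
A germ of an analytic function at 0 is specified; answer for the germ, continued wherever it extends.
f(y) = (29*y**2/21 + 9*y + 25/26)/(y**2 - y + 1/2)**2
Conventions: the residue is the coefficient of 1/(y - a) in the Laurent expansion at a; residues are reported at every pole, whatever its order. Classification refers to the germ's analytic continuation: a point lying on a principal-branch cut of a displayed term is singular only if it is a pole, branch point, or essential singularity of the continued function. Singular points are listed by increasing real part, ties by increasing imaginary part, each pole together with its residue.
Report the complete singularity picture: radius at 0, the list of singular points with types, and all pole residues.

Radius of convergence at 0: (1/2)*sqrt(2).
At (1/2) - (1/2)*i: a pole of order 2; residue (3359/273)*i.
At (1/2) + (1/2)*i: a pole of order 2; residue -(3359/273)*i.

Denominator factor (y**2 - y + 1/2)^2: discriminant -1, complex-conjugate roots (1/2) + (1/2)*i and (1/2) - (1/2)*i; poles of order 2, moduli (1/2)*sqrt(2) and (1/2)*sqrt(2).
The radius of convergence is the smallest modulus among the singular points: (1/2)*sqrt(2).
The factor y**2 - y + 1/2 splits as (y - a)(y - a') with a = (1/2) - (1/2)*i, a' = (1/2) + (1/2)*i. At the order-2 pole a set g(y) = (y - a)^2*f(y) = [29*y**2/21 + 9*y + 25/26] / (y - a')^2.
Order-2 pole: residue = g'(a); g'((1/2) - (1/2)*i) = (3359/273)*i, so the residue is (3359/273)*i.
The factor y**2 - y + 1/2 splits as (y - a)(y - a') with a = (1/2) + (1/2)*i, a' = (1/2) - (1/2)*i. At the order-2 pole a set g(y) = (y - a)^2*f(y) = [29*y**2/21 + 9*y + 25/26] / (y - a')^2.
Order-2 pole: residue = g'(a); g'((1/2) + (1/2)*i) = -(3359/273)*i, so the residue is -(3359/273)*i.
List the singular points by increasing real part (a conjugate pair: the negative imaginary part first).


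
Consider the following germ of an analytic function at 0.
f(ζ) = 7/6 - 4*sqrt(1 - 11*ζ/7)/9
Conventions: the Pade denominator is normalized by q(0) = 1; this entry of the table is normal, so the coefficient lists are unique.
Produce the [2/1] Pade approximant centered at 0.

Taylor coefficients needed (expand at 0): a_0 = 13/18, a_1 = 22/63, a_2 = 121/882, a_3 = 1331/12348.
Write the denominator as Q(ζ) = 1 + q1*ζ. Requiring Q*f - P = O(ζ^4) with deg P <= 2 kills the coefficients of ζ^3..ζ^3 in Q*f:
  ζ^3: a_3 + q1*a_2 = 0, i.e. 1331/12348 + (121/882)*q1 = 0.
Solving this linear system: q1 = -11/14.
The numerator is Q*f truncated at degree 2: P0 = a_0 = 13/18; P1 = a_1 + q1*a_0 = -55/252; P2 = a_2 + q1*a_1 = -121/882.

The Pade approximant has numerator coefficients [13/18, -55/252, -121/882]; denominator coefficients [1, -11/14].


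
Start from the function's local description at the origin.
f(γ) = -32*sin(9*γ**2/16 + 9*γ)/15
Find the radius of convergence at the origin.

The radius of convergence is infinite.

The factor sin(9*γ**2/16 + 9*γ) is entire and contributes no finite singular point.
The polynomial part has no poles.
No finite singular points: the Taylor series at 0 converges everywhere.


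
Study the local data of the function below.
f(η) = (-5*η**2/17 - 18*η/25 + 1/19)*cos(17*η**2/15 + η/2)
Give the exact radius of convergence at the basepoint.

The radius of convergence is infinite.

The factor cos(17*η**2/15 + η/2) is entire and contributes no finite singular point.
The polynomial part has no poles.
No finite singular points: the Taylor series at 0 converges everywhere.


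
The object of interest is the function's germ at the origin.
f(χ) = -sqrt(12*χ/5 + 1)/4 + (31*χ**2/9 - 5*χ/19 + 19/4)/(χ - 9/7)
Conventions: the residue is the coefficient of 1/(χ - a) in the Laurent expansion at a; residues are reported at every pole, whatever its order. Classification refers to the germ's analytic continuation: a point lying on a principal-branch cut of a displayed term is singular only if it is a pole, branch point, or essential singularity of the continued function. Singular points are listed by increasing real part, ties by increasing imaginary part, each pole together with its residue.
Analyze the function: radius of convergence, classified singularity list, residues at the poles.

Denominator factor (χ - 9/7): pole of order 1 at 9/7, modulus 9/7.
Branch term (-1/4)*sqrt(1 - χ/(-5/12)): its argument vanishes at χ = -5/12, a square-root branch point, modulus 5/12.
The radius of convergence is the smallest modulus among the singular points: 5/12.
The branch term is analytic at 9/7 and contributes nothing to the residue; only the rational part matters.
At the order-1 pole 9/7 set g(χ) = (χ - (9/7))*(rational part) = 31*χ**2/9 - 5*χ/19 + 19/4.
Simple pole: residue = g(a) at a = 9/7, which is 37633/3724.
List the singular points by increasing real part (a conjugate pair: the negative imaginary part first).

Radius of convergence at 0: 5/12.
At -5/12: an algebraic (square-root) branch point.
At 9/7: a pole of order 1; residue 37633/3724.


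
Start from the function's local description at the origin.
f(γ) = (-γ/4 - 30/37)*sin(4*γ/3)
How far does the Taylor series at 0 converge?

The radius of convergence is infinite.

The factor sin(4*γ/3) is entire and contributes no finite singular point.
The polynomial part has no poles.
No finite singular points: the Taylor series at 0 converges everywhere.


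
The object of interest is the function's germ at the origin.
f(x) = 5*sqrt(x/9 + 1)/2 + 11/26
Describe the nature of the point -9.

The point is an algebraic (square-root) branch point.

The term (5/2)*sqrt(1 - x/(-9)) has argument 1 - -9/(-9) = 0 at -9: a square-root (algebraic, two-sheeted) branch point; the remaining terms are analytic or single-valued there.


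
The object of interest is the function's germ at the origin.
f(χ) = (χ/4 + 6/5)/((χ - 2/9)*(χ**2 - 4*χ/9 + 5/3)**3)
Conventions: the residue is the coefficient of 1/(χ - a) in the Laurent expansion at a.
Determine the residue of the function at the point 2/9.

At the order-1 pole 2/9 set g(χ) = (χ - (2/9))*f(χ) = (χ/4 + 6/5)/(χ**2 - 4*χ/9 + 5/3)**3.
Simple pole: residue = g(a) at a = 2/9, which is 6672537/22480910.

The residue is 6672537/22480910.


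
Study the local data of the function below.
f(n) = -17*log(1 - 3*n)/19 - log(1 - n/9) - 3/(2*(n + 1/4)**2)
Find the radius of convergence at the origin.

Denominator factor (n + 1/4)^2: pole of order 2 at -1/4, modulus 1/4.
Branch term (-1)*log(1 - n/(9)): its argument vanishes at n = 9, a logarithmic branch point, modulus 9.
Branch term (-17/19)*log(1 - n/(1/3)): its argument vanishes at n = 1/3, a logarithmic branch point, modulus 1/3.
The radius of convergence is the smallest modulus among the singular points: 1/4.

The radius of convergence is 1/4.


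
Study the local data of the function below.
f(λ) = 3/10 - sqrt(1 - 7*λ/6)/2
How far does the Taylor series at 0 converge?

Branch term (-1/2)*sqrt(1 - λ/(6/7)): its argument vanishes at λ = 6/7, a square-root branch point, modulus 6/7.
The radius of convergence is the smallest modulus among the singular points: 6/7.

The radius of convergence is 6/7.


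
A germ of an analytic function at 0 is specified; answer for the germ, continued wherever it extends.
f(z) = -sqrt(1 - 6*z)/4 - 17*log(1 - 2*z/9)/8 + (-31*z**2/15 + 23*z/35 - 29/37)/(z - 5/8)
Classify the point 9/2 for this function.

The term (-17/8)*log(1 - z/(9/2)) has argument 1 - 9/2/(9/2) = 0 at 9/2: a logarithmic (infinitely-sheeted) branch point; the remaining terms are analytic or single-valued there.

The point is a logarithmic branch point.


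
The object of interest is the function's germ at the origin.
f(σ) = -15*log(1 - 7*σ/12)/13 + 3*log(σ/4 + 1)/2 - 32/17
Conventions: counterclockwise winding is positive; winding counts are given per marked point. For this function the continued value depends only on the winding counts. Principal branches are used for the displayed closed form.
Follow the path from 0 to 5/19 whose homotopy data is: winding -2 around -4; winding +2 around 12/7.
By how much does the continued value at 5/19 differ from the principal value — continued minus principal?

Continued minus principal equals -(138/13)*pi*i.

The rational part is single-valued and drops out of the difference; each branch term changes only by its own monodromy.
(3/2)*log(1 - σ/(-4)): each positive loop around -4 adds 2*pi*i to the log, so winding -2 contributes (3/2)*(-2)*2*pi*i = -(6)*pi*i.
(-15/13)*log(1 - σ/(12/7)): each positive loop around 12/7 adds 2*pi*i to the log, so winding +2 contributes (-15/13)*(2)*2*pi*i = -(60/13)*pi*i.
Summing the contributions at σ = 5/19 gives -(138/13)*pi*i.


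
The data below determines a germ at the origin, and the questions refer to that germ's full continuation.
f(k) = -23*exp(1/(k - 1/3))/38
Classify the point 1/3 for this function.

The exponent 1/(k - (1/3)) has a pole at 1/3, so exp(1/(k - (1/3))) takes every nonzero value near it: an essential singularity (not a pole of any order).

The point is an essential singularity.


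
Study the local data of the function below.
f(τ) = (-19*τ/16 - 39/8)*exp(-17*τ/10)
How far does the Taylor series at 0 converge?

The radius of convergence is infinite.

The factor exp(-17*τ/10) is entire and contributes no finite singular point.
The polynomial part has no poles.
No finite singular points: the Taylor series at 0 converges everywhere.


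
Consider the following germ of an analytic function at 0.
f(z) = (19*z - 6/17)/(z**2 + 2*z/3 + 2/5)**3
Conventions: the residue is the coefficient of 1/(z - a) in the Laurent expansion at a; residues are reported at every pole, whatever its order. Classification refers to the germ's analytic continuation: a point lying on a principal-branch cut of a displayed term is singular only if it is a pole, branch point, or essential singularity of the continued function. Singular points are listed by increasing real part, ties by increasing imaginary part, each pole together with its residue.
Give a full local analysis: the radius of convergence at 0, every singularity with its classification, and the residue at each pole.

Denominator factor (z**2 + 2*z/3 + 2/5)^3: discriminant -52/45, complex-conjugate roots (-1/3) + ((1/15)*sqrt(65))*i and (-1/3) - ((1/15)*sqrt(65))*i; poles of order 3, moduli (1/5)*sqrt(10) and (1/5)*sqrt(10).
The radius of convergence is the smallest modulus among the singular points: (1/5)*sqrt(10).
The factor z**2 + 2*z/3 + 2/5 splits as (z - a)(z - a') with a = (-1/3) - ((1/15)*sqrt(65))*i, a' = (-1/3) + ((1/15)*sqrt(65))*i. At the order-3 pole a set g(z) = (z - a)^3*f(z) = [19*z - 6/17] / (z - a')^3.
Order-3 pole: residue = g''(a)/2; g''((-1/3) - ((1/15)*sqrt(65))*i) = -((2071575/298792)*sqrt(65))*i, so the residue is -((2071575/597584)*sqrt(65))*i.
The factor z**2 + 2*z/3 + 2/5 splits as (z - a)(z - a') with a = (-1/3) + ((1/15)*sqrt(65))*i, a' = (-1/3) - ((1/15)*sqrt(65))*i. At the order-3 pole a set g(z) = (z - a)^3*f(z) = [19*z - 6/17] / (z - a')^3.
Order-3 pole: residue = g''(a)/2; g''((-1/3) + ((1/15)*sqrt(65))*i) = ((2071575/298792)*sqrt(65))*i, so the residue is ((2071575/597584)*sqrt(65))*i.
List the singular points by increasing real part (a conjugate pair: the negative imaginary part first).

Radius of convergence at 0: (1/5)*sqrt(10).
At (-1/3) - ((1/15)*sqrt(65))*i: a pole of order 3; residue -((2071575/597584)*sqrt(65))*i.
At (-1/3) + ((1/15)*sqrt(65))*i: a pole of order 3; residue ((2071575/597584)*sqrt(65))*i.


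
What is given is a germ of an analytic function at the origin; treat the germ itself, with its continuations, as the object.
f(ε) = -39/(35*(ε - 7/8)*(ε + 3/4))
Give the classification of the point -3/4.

The denominator factor ε + 3/4 vanishes at -3/4 and appears to the power 1; the numerator there equals -39/35, nonzero, and no other factor vanishes.
Hence a pole whose order is the multiplicity, 1.

The point is a pole of order 1.


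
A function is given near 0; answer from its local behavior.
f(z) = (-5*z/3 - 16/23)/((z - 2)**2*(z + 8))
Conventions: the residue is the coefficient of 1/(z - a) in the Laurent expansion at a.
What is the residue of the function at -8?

The residue is 218/1725.

At the order-1 pole -8 set g(z) = (z - (-8))*f(z) = (-5*z/3 - 16/23)/(z - 2)**2.
Simple pole: residue = g(a) at a = -8, which is 218/1725.


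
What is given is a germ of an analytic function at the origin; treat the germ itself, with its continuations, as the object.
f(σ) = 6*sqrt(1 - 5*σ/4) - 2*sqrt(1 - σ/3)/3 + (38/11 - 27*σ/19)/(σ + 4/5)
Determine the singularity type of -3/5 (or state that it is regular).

Denominator factors: σ + 4/5 = 1/5 at σ = -3/5 — none vanishes.
Branch term sqrt(1 - σ/(4/5)): argument at -3/5 is 7/4, nonzero, so -3/5 is not its branch point (a point on a principal cut is still regular for the continued germ).
Branch term sqrt(1 - σ/(3)): argument at -3/5 is 6/5, nonzero, so -3/5 is not its branch point (a point on a principal cut is still regular for the continued germ).
So the germ continues analytically to -3/5.

The point is a regular point.


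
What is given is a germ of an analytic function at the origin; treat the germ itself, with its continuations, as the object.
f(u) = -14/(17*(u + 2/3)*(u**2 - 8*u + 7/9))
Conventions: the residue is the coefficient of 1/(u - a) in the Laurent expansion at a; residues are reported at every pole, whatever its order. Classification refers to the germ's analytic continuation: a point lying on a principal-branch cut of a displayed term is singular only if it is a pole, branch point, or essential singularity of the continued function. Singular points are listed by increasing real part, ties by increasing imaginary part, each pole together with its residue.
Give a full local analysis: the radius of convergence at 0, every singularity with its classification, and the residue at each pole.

Radius of convergence at 0: 4 - (1/3)*sqrt(137).
At -2/3: a pole of order 1; residue -126/1003.
At 4 - (1/3)*sqrt(137): a pole of order 1; residue 63/1003 + (882/137411)*sqrt(137).
At 4 + (1/3)*sqrt(137): a pole of order 1; residue 63/1003 - (882/137411)*sqrt(137).
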